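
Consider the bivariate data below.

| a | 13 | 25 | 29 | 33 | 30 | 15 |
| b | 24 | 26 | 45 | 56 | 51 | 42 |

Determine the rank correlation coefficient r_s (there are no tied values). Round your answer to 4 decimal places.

0.9429

Rank a: 1, 3, 4, 6, 5, 2
Rank b: 1, 2, 4, 6, 5, 3
d = rank(a) − rank(b): 0, 1, 0, 0, 0, -1; Σd² = 2
ρ = 1 − 6Σd² / [n(n²−1)] = 1 − 6×2 / (6×35) = 1 − 12/210 ≈ 0.9429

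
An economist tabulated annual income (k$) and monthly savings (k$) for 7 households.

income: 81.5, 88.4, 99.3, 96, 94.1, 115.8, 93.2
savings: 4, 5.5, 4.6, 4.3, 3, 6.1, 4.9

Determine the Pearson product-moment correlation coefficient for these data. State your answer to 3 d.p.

n = 7, Σx = 668.3, Σy = 32.4, Σx² = 64483.99, Σy² = 156.12, Σxy = 3127.14
nΣxy − ΣxΣy = 21889.98 − 21652.92 = 237.06
nΣx² − (Σx)² = 451387.93 − 446624.89 = 4763.04; nΣy² − (Σy)² = 1092.84 − 1049.76 = 43.08
r = 237.06 / √(4763.04 × 43.08) = 237.06 / 452.9810 ≈ 0.523

0.523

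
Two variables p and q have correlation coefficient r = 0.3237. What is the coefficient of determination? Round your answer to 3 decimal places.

0.105

r² = (0.3237)² = 0.105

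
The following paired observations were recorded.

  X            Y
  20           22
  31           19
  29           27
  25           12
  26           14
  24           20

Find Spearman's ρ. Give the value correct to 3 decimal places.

-0.086

Rank X: 1, 6, 5, 3, 4, 2
Rank Y: 5, 3, 6, 1, 2, 4
d = rank(X) − rank(Y): -4, 3, -1, 2, 2, -2; Σd² = 38
ρ = 1 − 6Σd² / [n(n²−1)] = 1 − 6×38 / (6×35) = 1 − 228/210 ≈ -0.086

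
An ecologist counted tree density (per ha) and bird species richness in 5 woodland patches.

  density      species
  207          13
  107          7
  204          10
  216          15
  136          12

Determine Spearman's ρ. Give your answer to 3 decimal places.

0.900

Rank density: 4, 1, 3, 5, 2
Rank species: 4, 1, 2, 5, 3
d = rank(density) − rank(species): 0, 0, 1, 0, -1; Σd² = 2
ρ = 1 − 6Σd² / [n(n²−1)] = 1 − 6×2 / (5×24) = 1 − 12/120 ≈ 0.900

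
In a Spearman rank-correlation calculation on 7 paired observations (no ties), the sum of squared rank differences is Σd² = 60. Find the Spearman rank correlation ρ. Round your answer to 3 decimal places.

ρ = 1 − 6Σd² / [n(n²−1)] = 1 − 6×60 / (7×48)
  = 1 − 360/336 = 1 − 1.0714 ≈ -0.071

-0.071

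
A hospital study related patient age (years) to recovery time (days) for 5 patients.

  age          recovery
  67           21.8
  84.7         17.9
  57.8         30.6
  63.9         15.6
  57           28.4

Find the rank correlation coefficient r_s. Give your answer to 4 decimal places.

Rank age: 4, 5, 2, 3, 1
Rank recovery: 3, 2, 5, 1, 4
d = rank(age) − rank(recovery): 1, 3, -3, 2, -3; Σd² = 32
ρ = 1 − 6Σd² / [n(n²−1)] = 1 − 6×32 / (5×24) = 1 − 192/120 ≈ -0.6000

-0.6000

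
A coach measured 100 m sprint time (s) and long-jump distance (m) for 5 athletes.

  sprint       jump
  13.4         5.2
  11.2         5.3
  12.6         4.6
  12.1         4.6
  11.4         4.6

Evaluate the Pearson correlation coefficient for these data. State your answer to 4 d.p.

0.0762

n = 5, Σx = 60.7, Σy = 24.3, Σx² = 740.13, Σy² = 118.61, Σxy = 295.1
nΣxy − ΣxΣy = 1475.5 − 1475.01 = 0.49
nΣx² − (Σx)² = 3700.65 − 3684.49 = 16.16; nΣy² − (Σy)² = 593.05 − 590.49 = 2.56
r = 0.49 / √(16.16 × 2.56) = 0.49 / 6.4319 ≈ 0.0762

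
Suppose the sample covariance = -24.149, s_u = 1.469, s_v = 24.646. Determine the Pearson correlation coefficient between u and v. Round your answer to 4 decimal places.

-0.6670

r = Cov(u,v) / (s_u · s_v) = -24.149 / (1.469 × 24.646)
  = -24.149 / 36.2050 ≈ -0.6670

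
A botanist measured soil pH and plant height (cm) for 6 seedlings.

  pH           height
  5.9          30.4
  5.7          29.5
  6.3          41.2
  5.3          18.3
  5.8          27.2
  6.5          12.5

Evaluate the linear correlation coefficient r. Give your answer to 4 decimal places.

0.0799

n = 6, Σx = 35.5, Σy = 159.1, Σx² = 210.97, Σy² = 4722.83, Σxy = 943.07
nΣxy − ΣxΣy = 5658.42 − 5648.05 = 10.37
nΣx² − (Σx)² = 1265.82 − 1260.25 = 5.57; nΣy² − (Σy)² = 28336.98 − 25312.81 = 3024.17
r = 10.37 / √(5.57 × 3024.17) = 10.37 / 129.7869 ≈ 0.0799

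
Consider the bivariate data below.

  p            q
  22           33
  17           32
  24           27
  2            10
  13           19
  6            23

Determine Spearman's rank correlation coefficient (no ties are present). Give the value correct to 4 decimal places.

Rank p: 5, 4, 6, 1, 3, 2
Rank q: 6, 5, 4, 1, 2, 3
d = rank(p) − rank(q): -1, -1, 2, 0, 1, -1; Σd² = 8
ρ = 1 − 6Σd² / [n(n²−1)] = 1 − 6×8 / (6×35) = 1 − 48/210 ≈ 0.7714

0.7714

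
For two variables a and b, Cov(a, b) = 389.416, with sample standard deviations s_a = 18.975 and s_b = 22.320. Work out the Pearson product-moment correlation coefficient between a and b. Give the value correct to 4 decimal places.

0.9195

r = Cov(a,b) / (s_a · s_b) = 389.416 / (18.975 × 22.320)
  = 389.416 / 423.5220 ≈ 0.9195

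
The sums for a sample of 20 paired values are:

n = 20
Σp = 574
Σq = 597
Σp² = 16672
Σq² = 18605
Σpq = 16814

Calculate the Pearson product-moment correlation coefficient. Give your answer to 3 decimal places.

r = (nΣpq − ΣpΣq) / √[(nΣp² − (Σp)²)(nΣq² − (Σq)²)]
Numerator: 20×16814 − 574×597 = -6398
Denominator: √[(333440 − 329476)(372100 − 356409)] = √[3964 × 15691] = 7886.6421
r = -6398 / 7886.6421 ≈ -0.811

-0.811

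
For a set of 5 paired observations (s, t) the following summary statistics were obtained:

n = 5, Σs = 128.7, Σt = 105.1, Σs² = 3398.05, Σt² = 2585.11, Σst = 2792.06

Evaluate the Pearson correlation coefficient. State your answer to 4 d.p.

r = (nΣst − ΣsΣt) / √[(nΣs² − (Σs)²)(nΣt² − (Σt)²)]
Numerator: 5×2792.06 − 128.7×105.1 = 433.93
Denominator: √[(16990.25 − 16563.69)(12925.55 − 11046.01)] = √[426.56 × 1879.54] = 895.3974
r = 433.93 / 895.3974 ≈ 0.4846

0.4846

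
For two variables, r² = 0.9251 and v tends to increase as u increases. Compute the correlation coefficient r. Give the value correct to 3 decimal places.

|r| = √0.9251 = 0.962
The association is positive, so r = 0.962.

0.962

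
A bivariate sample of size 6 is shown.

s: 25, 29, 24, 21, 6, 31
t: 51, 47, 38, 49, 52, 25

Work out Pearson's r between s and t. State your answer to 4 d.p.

-0.5868

n = 6, Σs = 136, Σt = 262, Σs² = 3480, Σt² = 11984, Σst = 5666
nΣst − ΣsΣt = 33996 − 35632 = -1636
nΣs² − (Σs)² = 20880 − 18496 = 2384; nΣt² − (Σt)² = 71904 − 68644 = 3260
r = -1636 / √(2384 × 3260) = -1636 / 2787.8020 ≈ -0.5868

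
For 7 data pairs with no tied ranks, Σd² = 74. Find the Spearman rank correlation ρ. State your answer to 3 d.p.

ρ = 1 − 6Σd² / [n(n²−1)] = 1 − 6×74 / (7×48)
  = 1 − 444/336 = 1 − 1.3214 ≈ -0.321

-0.321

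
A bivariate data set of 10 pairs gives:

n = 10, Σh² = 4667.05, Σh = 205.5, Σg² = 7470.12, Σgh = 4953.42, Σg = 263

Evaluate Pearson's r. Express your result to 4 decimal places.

-0.9104

r = (nΣgh − ΣgΣh) / √[(nΣg² − (Σg)²)(nΣh² − (Σh)²)]
Numerator: 10×4953.42 − 263×205.5 = -4512.3
Denominator: √[(74701.2 − 69169)(46670.5 − 42230.25)] = √[5532.2 × 4440.25] = 4956.2436
r = -4512.3 / 4956.2436 ≈ -0.9104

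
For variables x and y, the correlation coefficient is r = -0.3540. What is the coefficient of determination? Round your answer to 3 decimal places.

0.125

r² = (-0.3540)² = 0.125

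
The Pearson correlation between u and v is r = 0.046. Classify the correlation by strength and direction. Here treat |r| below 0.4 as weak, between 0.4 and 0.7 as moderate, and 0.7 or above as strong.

r = 0.046 > 0 so the relationship is positive.
|r| = 0.046, which falls in the weak range.

weak positive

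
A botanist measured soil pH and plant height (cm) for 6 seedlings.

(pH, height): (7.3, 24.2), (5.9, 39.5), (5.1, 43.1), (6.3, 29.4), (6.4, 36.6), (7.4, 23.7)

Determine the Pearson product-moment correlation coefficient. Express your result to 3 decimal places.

-0.938

n = 6, Σx = 38.4, Σy = 196.5, Σx² = 249.52, Σy² = 6769.11, Σxy = 1224.36
nΣxy − ΣxΣy = 7346.16 − 7545.6 = -199.44
nΣx² − (Σx)² = 1497.12 − 1474.56 = 22.56; nΣy² − (Σy)² = 40614.66 − 38612.25 = 2002.41
r = -199.44 / √(22.56 × 2002.41) = -199.44 / 212.5426 ≈ -0.938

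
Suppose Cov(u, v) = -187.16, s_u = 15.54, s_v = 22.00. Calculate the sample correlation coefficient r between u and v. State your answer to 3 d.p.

-0.547

r = Cov(u,v) / (s_u · s_v) = -187.16 / (15.54 × 22.00)
  = -187.16 / 341.8800 ≈ -0.547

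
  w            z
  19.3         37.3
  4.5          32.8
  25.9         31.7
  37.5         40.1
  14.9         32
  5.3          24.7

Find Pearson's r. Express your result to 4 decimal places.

0.7322

n = 6, Σw = 107.4, Σz = 198.6, Σw² = 2719.9, Σz² = 6714.12, Σwz = 3799.98
nΣwz − ΣwΣz = 22799.88 − 21329.64 = 1470.24
nΣw² − (Σw)² = 16319.4 − 11534.76 = 4784.64; nΣz² − (Σz)² = 40284.72 − 39441.96 = 842.76
r = 1470.24 / √(4784.64 × 842.76) = 1470.24 / 2008.0596 ≈ 0.7322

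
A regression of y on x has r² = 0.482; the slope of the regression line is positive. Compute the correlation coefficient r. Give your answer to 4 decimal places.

|r| = √0.482 = 0.6943
The association is positive, so r = 0.6943.

0.6943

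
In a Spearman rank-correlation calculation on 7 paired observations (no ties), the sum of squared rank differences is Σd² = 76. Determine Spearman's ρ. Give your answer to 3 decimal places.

-0.357

ρ = 1 − 6Σd² / [n(n²−1)] = 1 − 6×76 / (7×48)
  = 1 − 456/336 = 1 − 1.3571 ≈ -0.357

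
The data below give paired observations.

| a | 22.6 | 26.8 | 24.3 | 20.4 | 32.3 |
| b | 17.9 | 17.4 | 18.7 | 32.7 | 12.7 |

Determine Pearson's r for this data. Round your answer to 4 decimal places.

n = 5, Σa = 126.4, Σb = 99.4, Σa² = 3278.94, Σb² = 2203.44, Σab = 2402.56
nΣab − ΣaΣb = 12012.8 − 12564.16 = -551.36
nΣa² − (Σa)² = 16394.7 − 15976.96 = 417.74; nΣb² − (Σb)² = 11017.2 − 9880.36 = 1136.84
r = -551.36 / √(417.74 × 1136.84) = -551.36 / 689.1325 ≈ -0.8001

-0.8001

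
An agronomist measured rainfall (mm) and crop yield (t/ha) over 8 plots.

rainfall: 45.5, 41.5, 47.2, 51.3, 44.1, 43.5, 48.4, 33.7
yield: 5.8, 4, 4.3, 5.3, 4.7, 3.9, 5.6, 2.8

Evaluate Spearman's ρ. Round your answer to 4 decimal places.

Rank rainfall: 5, 2, 6, 8, 4, 3, 7, 1
Rank yield: 8, 3, 4, 6, 5, 2, 7, 1
d = rank(rainfall) − rank(yield): -3, -1, 2, 2, -1, 1, 0, 0; Σd² = 20
ρ = 1 − 6Σd² / [n(n²−1)] = 1 − 6×20 / (8×63) = 1 − 120/504 ≈ 0.7619

0.7619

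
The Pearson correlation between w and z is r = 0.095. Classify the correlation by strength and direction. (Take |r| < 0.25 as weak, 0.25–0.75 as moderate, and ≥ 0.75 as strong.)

weak positive

r = 0.095 > 0 so the relationship is positive.
|r| = 0.095, which falls in the weak range.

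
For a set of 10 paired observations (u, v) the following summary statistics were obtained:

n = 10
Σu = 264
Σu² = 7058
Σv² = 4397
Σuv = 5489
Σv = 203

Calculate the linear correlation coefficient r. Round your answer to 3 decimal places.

0.831

r = (nΣuv − ΣuΣv) / √[(nΣu² − (Σu)²)(nΣv² − (Σv)²)]
Numerator: 10×5489 − 264×203 = 1298
Denominator: √[(70580 − 69696)(43970 − 41209)] = √[884 × 2761] = 1562.2817
r = 1298 / 1562.2817 ≈ 0.831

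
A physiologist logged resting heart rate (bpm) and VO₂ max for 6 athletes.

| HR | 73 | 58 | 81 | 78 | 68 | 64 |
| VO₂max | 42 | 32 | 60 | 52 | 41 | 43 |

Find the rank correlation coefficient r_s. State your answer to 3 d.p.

0.829

Rank HR: 4, 1, 6, 5, 3, 2
Rank VO₂max: 3, 1, 6, 5, 2, 4
d = rank(HR) − rank(VO₂max): 1, 0, 0, 0, 1, -2; Σd² = 6
ρ = 1 − 6Σd² / [n(n²−1)] = 1 − 6×6 / (6×35) = 1 − 36/210 ≈ 0.829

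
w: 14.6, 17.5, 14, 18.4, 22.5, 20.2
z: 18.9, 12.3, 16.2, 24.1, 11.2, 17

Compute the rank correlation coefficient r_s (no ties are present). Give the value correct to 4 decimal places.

-0.2571

Rank w: 2, 3, 1, 4, 6, 5
Rank z: 5, 2, 3, 6, 1, 4
d = rank(w) − rank(z): -3, 1, -2, -2, 5, 1; Σd² = 44
ρ = 1 − 6Σd² / [n(n²−1)] = 1 − 6×44 / (6×35) = 1 − 264/210 ≈ -0.2571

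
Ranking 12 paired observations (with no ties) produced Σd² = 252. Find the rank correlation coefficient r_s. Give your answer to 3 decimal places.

0.119

ρ = 1 − 6Σd² / [n(n²−1)] = 1 − 6×252 / (12×143)
  = 1 − 1512/1716 = 1 − 0.8811 ≈ 0.119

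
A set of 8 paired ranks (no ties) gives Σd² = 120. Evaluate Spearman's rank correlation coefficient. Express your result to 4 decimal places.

ρ = 1 − 6Σd² / [n(n²−1)] = 1 − 6×120 / (8×63)
  = 1 − 720/504 = 1 − 1.42857 ≈ -0.4286

-0.4286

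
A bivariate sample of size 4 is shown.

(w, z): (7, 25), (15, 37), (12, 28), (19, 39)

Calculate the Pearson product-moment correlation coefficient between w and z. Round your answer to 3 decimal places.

n = 4, Σw = 53, Σz = 129, Σw² = 779, Σz² = 4299, Σwz = 1807
nΣwz − ΣwΣz = 7228 − 6837 = 391
nΣw² − (Σw)² = 3116 − 2809 = 307; nΣz² − (Σz)² = 17196 − 16641 = 555
r = 391 / √(307 × 555) = 391 / 412.7772 ≈ 0.947

0.947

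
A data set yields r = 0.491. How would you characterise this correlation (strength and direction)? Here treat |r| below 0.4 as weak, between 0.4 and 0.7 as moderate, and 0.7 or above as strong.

moderate positive

r = 0.491 > 0 so the relationship is positive.
|r| = 0.491, which falls in the moderate range.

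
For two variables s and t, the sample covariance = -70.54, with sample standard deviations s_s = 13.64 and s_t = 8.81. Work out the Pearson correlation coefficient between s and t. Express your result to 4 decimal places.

r = Cov(s,t) / (s_s · s_t) = -70.54 / (13.64 × 8.81)
  = -70.54 / 120.1684 ≈ -0.5870

-0.5870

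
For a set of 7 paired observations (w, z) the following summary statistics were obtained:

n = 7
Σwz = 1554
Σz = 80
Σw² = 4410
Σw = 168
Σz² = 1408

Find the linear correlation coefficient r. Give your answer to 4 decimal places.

-0.8472

r = (nΣwz − ΣwΣz) / √[(nΣw² − (Σw)²)(nΣz² − (Σz)²)]
Numerator: 7×1554 − 168×80 = -2562
Denominator: √[(30870 − 28224)(9856 − 6400)] = √[2646 × 3456] = 3024.0000
r = -2562 / 3024.0000 ≈ -0.8472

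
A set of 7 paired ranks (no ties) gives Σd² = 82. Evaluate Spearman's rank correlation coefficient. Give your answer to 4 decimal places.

ρ = 1 − 6Σd² / [n(n²−1)] = 1 − 6×82 / (7×48)
  = 1 − 492/336 = 1 − 1.46429 ≈ -0.4643

-0.4643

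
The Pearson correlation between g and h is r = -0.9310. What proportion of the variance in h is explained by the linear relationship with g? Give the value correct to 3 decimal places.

0.867

r² = (-0.9310)² = 0.867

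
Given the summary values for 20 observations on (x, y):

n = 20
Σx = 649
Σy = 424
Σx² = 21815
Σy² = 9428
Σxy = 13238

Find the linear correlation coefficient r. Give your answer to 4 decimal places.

r = (nΣxy − ΣxΣy) / √[(nΣx² − (Σx)²)(nΣy² − (Σy)²)]
Numerator: 20×13238 − 649×424 = -10416
Denominator: √[(436300 − 421201)(188560 − 179776)] = √[15099 × 8784] = 11516.4932
r = -10416 / 11516.4932 ≈ -0.9044

-0.9044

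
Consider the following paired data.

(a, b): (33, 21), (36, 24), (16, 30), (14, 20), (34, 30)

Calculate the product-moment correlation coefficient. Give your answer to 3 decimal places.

n = 5, Σa = 133, Σb = 125, Σa² = 3993, Σb² = 3217, Σab = 3337
nΣab − ΣaΣb = 16685 − 16625 = 60
nΣa² − (Σa)² = 19965 − 17689 = 2276; nΣb² − (Σb)² = 16085 − 15625 = 460
r = 60 / √(2276 × 460) = 60 / 1023.2106 ≈ 0.059

0.059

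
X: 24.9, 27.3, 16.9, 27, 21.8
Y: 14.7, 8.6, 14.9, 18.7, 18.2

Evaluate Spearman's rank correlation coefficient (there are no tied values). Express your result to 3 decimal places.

Rank X: 3, 5, 1, 4, 2
Rank Y: 2, 1, 3, 5, 4
d = rank(X) − rank(Y): 1, 4, -2, -1, -2; Σd² = 26
ρ = 1 − 6Σd² / [n(n²−1)] = 1 − 6×26 / (5×24) = 1 − 156/120 ≈ -0.300

-0.300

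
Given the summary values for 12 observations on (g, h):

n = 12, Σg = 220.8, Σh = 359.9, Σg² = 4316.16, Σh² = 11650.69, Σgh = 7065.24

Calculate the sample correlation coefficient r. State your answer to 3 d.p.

r = (nΣgh − ΣgΣh) / √[(nΣg² − (Σg)²)(nΣh² − (Σh)²)]
Numerator: 12×7065.24 − 220.8×359.9 = 5316.96
Denominator: √[(51793.92 − 48752.64)(139808.28 − 129528.01)] = √[3041.28 × 10280.27] = 5591.5275
r = 5316.96 / 5591.5275 ≈ 0.951

0.951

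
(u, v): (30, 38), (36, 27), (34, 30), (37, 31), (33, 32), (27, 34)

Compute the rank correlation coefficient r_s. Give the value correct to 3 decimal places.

-0.771

Rank u: 2, 5, 4, 6, 3, 1
Rank v: 6, 1, 2, 3, 4, 5
d = rank(u) − rank(v): -4, 4, 2, 3, -1, -4; Σd² = 62
ρ = 1 − 6Σd² / [n(n²−1)] = 1 − 6×62 / (6×35) = 1 − 372/210 ≈ -0.771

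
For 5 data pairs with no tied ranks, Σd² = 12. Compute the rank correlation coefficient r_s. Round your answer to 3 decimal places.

0.400

ρ = 1 − 6Σd² / [n(n²−1)] = 1 − 6×12 / (5×24)
  = 1 − 72/120 = 1 − 0.6000 ≈ 0.400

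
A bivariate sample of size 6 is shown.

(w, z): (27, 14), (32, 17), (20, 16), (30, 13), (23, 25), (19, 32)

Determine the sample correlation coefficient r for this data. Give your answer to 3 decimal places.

-0.650

n = 6, Σw = 151, Σz = 117, Σw² = 3943, Σz² = 2559, Σwz = 2815
nΣwz − ΣwΣz = 16890 − 17667 = -777
nΣw² − (Σw)² = 23658 − 22801 = 857; nΣz² − (Σz)² = 15354 − 13689 = 1665
r = -777 / √(857 × 1665) = -777 / 1194.5313 ≈ -0.650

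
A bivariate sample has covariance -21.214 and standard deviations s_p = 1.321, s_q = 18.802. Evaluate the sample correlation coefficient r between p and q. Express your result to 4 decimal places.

r = Cov(p,q) / (s_p · s_q) = -21.214 / (1.321 × 18.802)
  = -21.214 / 24.8374 ≈ -0.8541

-0.8541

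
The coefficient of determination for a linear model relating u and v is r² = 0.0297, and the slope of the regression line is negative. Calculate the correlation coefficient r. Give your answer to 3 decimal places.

-0.172

|r| = √0.0297 = 0.172
The association is negative, so r = −0.172.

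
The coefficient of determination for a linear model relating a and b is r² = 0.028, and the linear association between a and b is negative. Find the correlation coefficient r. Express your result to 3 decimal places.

|r| = √0.028 = 0.167
The association is negative, so r = −0.167.

-0.167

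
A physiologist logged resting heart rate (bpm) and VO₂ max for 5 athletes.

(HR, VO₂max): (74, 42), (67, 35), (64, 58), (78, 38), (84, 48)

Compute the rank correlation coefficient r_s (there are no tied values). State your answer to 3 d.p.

Rank HR: 3, 2, 1, 4, 5
Rank VO₂max: 3, 1, 5, 2, 4
d = rank(HR) − rank(VO₂max): 0, 1, -4, 2, 1; Σd² = 22
ρ = 1 − 6Σd² / [n(n²−1)] = 1 − 6×22 / (5×24) = 1 − 132/120 ≈ -0.100

-0.100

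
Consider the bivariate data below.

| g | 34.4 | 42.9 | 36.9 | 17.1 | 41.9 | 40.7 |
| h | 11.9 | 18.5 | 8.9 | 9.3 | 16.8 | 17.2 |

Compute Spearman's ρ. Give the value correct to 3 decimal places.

0.771

Rank g: 2, 6, 3, 1, 5, 4
Rank h: 3, 6, 1, 2, 4, 5
d = rank(g) − rank(h): -1, 0, 2, -1, 1, -1; Σd² = 8
ρ = 1 − 6Σd² / [n(n²−1)] = 1 − 6×8 / (6×35) = 1 − 48/210 ≈ 0.771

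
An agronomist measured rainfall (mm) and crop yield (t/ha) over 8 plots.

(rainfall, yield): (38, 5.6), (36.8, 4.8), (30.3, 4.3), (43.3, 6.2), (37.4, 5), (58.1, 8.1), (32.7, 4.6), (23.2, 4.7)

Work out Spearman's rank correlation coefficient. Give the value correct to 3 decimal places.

0.929

Rank rainfall: 6, 4, 2, 7, 5, 8, 3, 1
Rank yield: 6, 4, 1, 7, 5, 8, 2, 3
d = rank(rainfall) − rank(yield): 0, 0, 1, 0, 0, 0, 1, -2; Σd² = 6
ρ = 1 − 6Σd² / [n(n²−1)] = 1 − 6×6 / (8×63) = 1 − 36/504 ≈ 0.929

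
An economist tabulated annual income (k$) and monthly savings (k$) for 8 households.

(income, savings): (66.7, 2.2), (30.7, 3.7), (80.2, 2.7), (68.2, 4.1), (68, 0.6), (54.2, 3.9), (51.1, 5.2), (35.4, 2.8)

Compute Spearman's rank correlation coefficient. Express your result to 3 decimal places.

-0.286

Rank income: 5, 1, 8, 7, 6, 4, 3, 2
Rank savings: 2, 5, 3, 7, 1, 6, 8, 4
d = rank(income) − rank(savings): 3, -4, 5, 0, 5, -2, -5, -2; Σd² = 108
ρ = 1 − 6Σd² / [n(n²−1)] = 1 − 6×108 / (8×63) = 1 − 648/504 ≈ -0.286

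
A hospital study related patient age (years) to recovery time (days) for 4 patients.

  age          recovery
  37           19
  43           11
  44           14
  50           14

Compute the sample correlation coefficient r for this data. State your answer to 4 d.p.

n = 4, Σx = 174, Σy = 58, Σx² = 7654, Σy² = 874, Σxy = 2492
nΣxy − ΣxΣy = 9968 − 10092 = -124
nΣx² − (Σx)² = 30616 − 30276 = 340; nΣy² − (Σy)² = 3496 − 3364 = 132
r = -124 / √(340 × 132) = -124 / 211.8490 ≈ -0.5853

-0.5853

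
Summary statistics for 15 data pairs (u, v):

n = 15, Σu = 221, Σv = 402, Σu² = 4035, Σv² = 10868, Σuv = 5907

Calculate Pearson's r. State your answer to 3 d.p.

-0.058

r = (nΣuv − ΣuΣv) / √[(nΣu² − (Σu)²)(nΣv² − (Σv)²)]
Numerator: 15×5907 − 221×402 = -237
Denominator: √[(60525 − 48841)(163020 − 161604)] = √[11684 × 1416] = 4067.4985
r = -237 / 4067.4985 ≈ -0.058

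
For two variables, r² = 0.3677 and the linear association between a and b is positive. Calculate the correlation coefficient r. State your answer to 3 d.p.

|r| = √0.3677 = 0.606
The association is positive, so r = 0.606.

0.606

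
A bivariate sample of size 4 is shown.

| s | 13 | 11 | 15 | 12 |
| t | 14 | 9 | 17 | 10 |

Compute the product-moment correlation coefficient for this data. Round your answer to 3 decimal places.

n = 4, Σs = 51, Σt = 50, Σs² = 659, Σt² = 666, Σst = 656
nΣst − ΣsΣt = 2624 − 2550 = 74
nΣs² − (Σs)² = 2636 − 2601 = 35; nΣt² − (Σt)² = 2664 − 2500 = 164
r = 74 / √(35 × 164) = 74 / 75.7628 ≈ 0.977

0.977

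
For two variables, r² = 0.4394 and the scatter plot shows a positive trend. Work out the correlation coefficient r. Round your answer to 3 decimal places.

0.663

|r| = √0.4394 = 0.663
The association is positive, so r = 0.663.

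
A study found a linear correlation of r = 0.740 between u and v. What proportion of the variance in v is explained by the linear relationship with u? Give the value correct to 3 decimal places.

r² = (0.740)² = 0.548

0.548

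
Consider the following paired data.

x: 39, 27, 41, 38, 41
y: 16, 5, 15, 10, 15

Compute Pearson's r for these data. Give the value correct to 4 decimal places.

0.9159

n = 5, Σx = 186, Σy = 61, Σx² = 7056, Σy² = 831, Σxy = 2369
nΣxy − ΣxΣy = 11845 − 11346 = 499
nΣx² − (Σx)² = 35280 − 34596 = 684; nΣy² − (Σy)² = 4155 − 3721 = 434
r = 499 / √(684 × 434) = 499 / 544.8449 ≈ 0.9159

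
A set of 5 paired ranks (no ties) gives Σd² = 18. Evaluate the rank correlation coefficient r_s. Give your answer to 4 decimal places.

0.1000

ρ = 1 − 6Σd² / [n(n²−1)] = 1 − 6×18 / (5×24)
  = 1 − 108/120 = 1 − 0.90000 ≈ 0.1000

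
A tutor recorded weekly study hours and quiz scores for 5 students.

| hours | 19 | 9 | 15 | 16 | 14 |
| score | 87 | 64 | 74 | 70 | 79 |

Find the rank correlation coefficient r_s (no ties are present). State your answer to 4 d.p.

0.6000

Rank hours: 5, 1, 3, 4, 2
Rank score: 5, 1, 3, 2, 4
d = rank(hours) − rank(score): 0, 0, 0, 2, -2; Σd² = 8
ρ = 1 − 6Σd² / [n(n²−1)] = 1 − 6×8 / (5×24) = 1 − 48/120 ≈ 0.6000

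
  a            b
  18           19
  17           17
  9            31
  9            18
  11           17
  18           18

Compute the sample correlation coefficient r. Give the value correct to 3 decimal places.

-0.470

n = 6, Σa = 82, Σb = 120, Σa² = 1220, Σb² = 2548, Σab = 1583
nΣab − ΣaΣb = 9498 − 9840 = -342
nΣa² − (Σa)² = 7320 − 6724 = 596; nΣb² − (Σb)² = 15288 − 14400 = 888
r = -342 / √(596 × 888) = -342 / 727.4943 ≈ -0.470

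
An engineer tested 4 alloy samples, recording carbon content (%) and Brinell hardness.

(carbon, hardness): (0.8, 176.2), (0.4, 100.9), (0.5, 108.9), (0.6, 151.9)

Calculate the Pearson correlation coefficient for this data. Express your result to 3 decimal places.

n = 4, Σx = 2.3, Σy = 537.9, Σx² = 1.41, Σy² = 76160.07, Σxy = 326.91
nΣxy − ΣxΣy = 1307.64 − 1237.17 = 70.47
nΣx² − (Σx)² = 5.64 − 5.29 = 0.35; nΣy² − (Σy)² = 304640.28 − 289336.41 = 15303.87
r = 70.47 / √(0.35 × 15303.87) = 70.47 / 73.1871 ≈ 0.963

0.963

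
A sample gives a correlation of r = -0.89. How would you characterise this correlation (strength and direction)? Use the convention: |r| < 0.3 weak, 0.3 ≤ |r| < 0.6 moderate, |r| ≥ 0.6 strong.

strong negative

r = -0.89 < 0 so the relationship is negative.
|r| = 0.89, which falls in the strong range.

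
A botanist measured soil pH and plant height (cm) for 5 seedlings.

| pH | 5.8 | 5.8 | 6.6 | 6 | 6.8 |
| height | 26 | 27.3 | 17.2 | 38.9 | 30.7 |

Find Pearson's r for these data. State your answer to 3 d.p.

n = 5, Σx = 31, Σy = 140.1, Σx² = 193.08, Σy² = 4172.83, Σxy = 864.82
nΣxy − ΣxΣy = 4324.1 − 4343.1 = -19
nΣx² − (Σx)² = 965.4 − 961 = 4.4; nΣy² − (Σy)² = 20864.15 − 19628.01 = 1236.14
r = -19 / √(4.4 × 1236.14) = -19 / 73.7497 ≈ -0.258

-0.258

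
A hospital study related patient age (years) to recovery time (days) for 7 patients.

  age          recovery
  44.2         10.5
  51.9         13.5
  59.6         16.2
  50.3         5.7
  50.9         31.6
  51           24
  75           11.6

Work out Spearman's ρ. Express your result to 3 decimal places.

Rank age: 1, 5, 6, 2, 3, 4, 7
Rank recovery: 2, 4, 5, 1, 7, 6, 3
d = rank(age) − rank(recovery): -1, 1, 1, 1, -4, -2, 4; Σd² = 40
ρ = 1 − 6Σd² / [n(n²−1)] = 1 − 6×40 / (7×48) = 1 − 240/336 ≈ 0.286

0.286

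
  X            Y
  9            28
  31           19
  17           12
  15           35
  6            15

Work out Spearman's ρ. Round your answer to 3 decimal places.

-0.100

Rank X: 2, 5, 4, 3, 1
Rank Y: 4, 3, 1, 5, 2
d = rank(X) − rank(Y): -2, 2, 3, -2, -1; Σd² = 22
ρ = 1 − 6Σd² / [n(n²−1)] = 1 − 6×22 / (5×24) = 1 − 132/120 ≈ -0.100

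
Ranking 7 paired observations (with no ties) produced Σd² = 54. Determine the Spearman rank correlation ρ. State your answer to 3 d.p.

ρ = 1 − 6Σd² / [n(n²−1)] = 1 − 6×54 / (7×48)
  = 1 − 324/336 = 1 − 0.9643 ≈ 0.036

0.036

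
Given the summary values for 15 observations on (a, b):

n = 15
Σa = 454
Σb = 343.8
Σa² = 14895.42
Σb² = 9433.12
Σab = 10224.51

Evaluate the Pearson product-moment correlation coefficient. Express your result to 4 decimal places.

r = (nΣab − ΣaΣb) / √[(nΣa² − (Σa)²)(nΣb² − (Σb)²)]
Numerator: 15×10224.51 − 454×343.8 = -2717.55
Denominator: √[(223431.3 − 206116)(141496.8 − 118198.44)] = √[17315.3 × 23298.36] = 20085.2705
r = -2717.55 / 20085.2705 ≈ -0.1353

-0.1353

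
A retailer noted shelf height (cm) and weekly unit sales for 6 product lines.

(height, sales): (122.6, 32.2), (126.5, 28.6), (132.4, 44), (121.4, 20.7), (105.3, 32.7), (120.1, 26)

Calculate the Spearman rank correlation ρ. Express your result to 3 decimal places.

Rank height: 4, 5, 6, 3, 1, 2
Rank sales: 4, 3, 6, 1, 5, 2
d = rank(height) − rank(sales): 0, 2, 0, 2, -4, 0; Σd² = 24
ρ = 1 − 6Σd² / [n(n²−1)] = 1 − 6×24 / (6×35) = 1 − 144/210 ≈ 0.314

0.314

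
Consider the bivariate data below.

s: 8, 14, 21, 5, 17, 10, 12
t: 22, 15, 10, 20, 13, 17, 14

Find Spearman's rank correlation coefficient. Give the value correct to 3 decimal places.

-0.929

Rank s: 2, 5, 7, 1, 6, 3, 4
Rank t: 7, 4, 1, 6, 2, 5, 3
d = rank(s) − rank(t): -5, 1, 6, -5, 4, -2, 1; Σd² = 108
ρ = 1 − 6Σd² / [n(n²−1)] = 1 − 6×108 / (7×48) = 1 − 648/336 ≈ -0.929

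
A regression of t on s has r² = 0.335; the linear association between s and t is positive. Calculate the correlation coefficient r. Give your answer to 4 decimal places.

0.5788

|r| = √0.335 = 0.5788
The association is positive, so r = 0.5788.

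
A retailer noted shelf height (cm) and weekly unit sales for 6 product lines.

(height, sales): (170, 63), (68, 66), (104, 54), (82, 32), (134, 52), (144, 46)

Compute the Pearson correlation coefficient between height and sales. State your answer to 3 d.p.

n = 6, Σx = 702, Σy = 313, Σx² = 89756, Σy² = 17085, Σxy = 37030
nΣxy − ΣxΣy = 222180 − 219726 = 2454
nΣx² − (Σx)² = 538536 − 492804 = 45732; nΣy² − (Σy)² = 102510 − 97969 = 4541
r = 2454 / √(45732 × 4541) = 2454 / 14410.7256 ≈ 0.170

0.170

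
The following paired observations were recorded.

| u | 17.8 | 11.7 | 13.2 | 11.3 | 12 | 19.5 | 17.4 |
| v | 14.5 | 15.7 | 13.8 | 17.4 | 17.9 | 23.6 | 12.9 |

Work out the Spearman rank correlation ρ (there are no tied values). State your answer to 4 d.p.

Rank u: 6, 2, 4, 1, 3, 7, 5
Rank v: 3, 4, 2, 5, 6, 7, 1
d = rank(u) − rank(v): 3, -2, 2, -4, -3, 0, 4; Σd² = 58
ρ = 1 − 6Σd² / [n(n²−1)] = 1 − 6×58 / (7×48) = 1 − 348/336 ≈ -0.0357

-0.0357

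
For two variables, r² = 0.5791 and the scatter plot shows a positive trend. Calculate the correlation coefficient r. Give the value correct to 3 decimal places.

|r| = √0.5791 = 0.761
The association is positive, so r = 0.761.

0.761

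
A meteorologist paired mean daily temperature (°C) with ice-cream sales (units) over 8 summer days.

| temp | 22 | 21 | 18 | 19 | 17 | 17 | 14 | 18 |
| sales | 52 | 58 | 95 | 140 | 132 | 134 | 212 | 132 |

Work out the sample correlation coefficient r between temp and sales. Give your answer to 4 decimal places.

n = 8, Σx = 146, Σy = 955, Σx² = 2708, Σy² = 132441, Σxy = 16598
nΣxy − ΣxΣy = 132784 − 139430 = -6646
nΣx² − (Σx)² = 21664 − 21316 = 348; nΣy² − (Σy)² = 1059528 − 912025 = 147503
r = -6646 / √(348 × 147503) = -6646 / 7164.5687 ≈ -0.9276

-0.9276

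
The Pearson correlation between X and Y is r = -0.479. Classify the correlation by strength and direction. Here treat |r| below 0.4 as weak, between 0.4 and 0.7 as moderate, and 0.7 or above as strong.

r = -0.479 < 0 so the relationship is negative.
|r| = 0.479, which falls in the moderate range.

moderate negative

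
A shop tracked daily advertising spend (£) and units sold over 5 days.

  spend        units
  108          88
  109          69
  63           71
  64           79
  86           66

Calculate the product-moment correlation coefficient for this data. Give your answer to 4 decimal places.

0.1896

n = 5, Σx = 430, Σy = 373, Σx² = 39006, Σy² = 28143, Σxy = 32230
nΣxy − ΣxΣy = 161150 − 160390 = 760
nΣx² − (Σx)² = 195030 − 184900 = 10130; nΣy² − (Σy)² = 140715 − 139129 = 1586
r = 760 / √(10130 × 1586) = 760 / 4008.2640 ≈ 0.1896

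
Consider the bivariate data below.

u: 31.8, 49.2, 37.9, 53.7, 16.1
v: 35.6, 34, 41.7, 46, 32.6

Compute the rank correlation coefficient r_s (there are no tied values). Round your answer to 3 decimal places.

Rank u: 2, 4, 3, 5, 1
Rank v: 3, 2, 4, 5, 1
d = rank(u) − rank(v): -1, 2, -1, 0, 0; Σd² = 6
ρ = 1 − 6Σd² / [n(n²−1)] = 1 − 6×6 / (5×24) = 1 − 36/120 ≈ 0.700

0.700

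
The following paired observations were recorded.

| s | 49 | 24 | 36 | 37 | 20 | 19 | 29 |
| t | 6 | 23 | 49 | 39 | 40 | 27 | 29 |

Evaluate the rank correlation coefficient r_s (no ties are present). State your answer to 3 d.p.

-0.107

Rank s: 7, 3, 5, 6, 2, 1, 4
Rank t: 1, 2, 7, 5, 6, 3, 4
d = rank(s) − rank(t): 6, 1, -2, 1, -4, -2, 0; Σd² = 62
ρ = 1 − 6Σd² / [n(n²−1)] = 1 − 6×62 / (7×48) = 1 − 372/336 ≈ -0.107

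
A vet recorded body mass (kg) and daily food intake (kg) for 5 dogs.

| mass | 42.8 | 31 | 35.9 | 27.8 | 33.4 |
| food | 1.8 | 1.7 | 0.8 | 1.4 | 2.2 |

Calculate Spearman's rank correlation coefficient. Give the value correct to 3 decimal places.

0.200

Rank mass: 5, 2, 4, 1, 3
Rank food: 4, 3, 1, 2, 5
d = rank(mass) − rank(food): 1, -1, 3, -1, -2; Σd² = 16
ρ = 1 − 6Σd² / [n(n²−1)] = 1 − 6×16 / (5×24) = 1 − 96/120 ≈ 0.200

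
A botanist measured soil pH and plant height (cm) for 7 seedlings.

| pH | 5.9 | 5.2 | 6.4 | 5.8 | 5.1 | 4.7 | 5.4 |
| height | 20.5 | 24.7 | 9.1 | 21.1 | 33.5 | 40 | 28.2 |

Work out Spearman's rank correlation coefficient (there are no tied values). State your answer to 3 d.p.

Rank pH: 6, 3, 7, 5, 2, 1, 4
Rank height: 2, 4, 1, 3, 6, 7, 5
d = rank(pH) − rank(height): 4, -1, 6, 2, -4, -6, -1; Σd² = 110
ρ = 1 − 6Σd² / [n(n²−1)] = 1 − 6×110 / (7×48) = 1 − 660/336 ≈ -0.964

-0.964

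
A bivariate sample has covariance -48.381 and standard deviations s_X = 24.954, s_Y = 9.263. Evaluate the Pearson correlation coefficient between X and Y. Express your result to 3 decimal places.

-0.209

r = Cov(X,Y) / (s_X · s_Y) = -48.381 / (24.954 × 9.263)
  = -48.381 / 231.1489 ≈ -0.209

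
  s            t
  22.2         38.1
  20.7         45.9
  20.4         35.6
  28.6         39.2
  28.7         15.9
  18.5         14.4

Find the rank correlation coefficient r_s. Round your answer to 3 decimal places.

0.257

Rank s: 4, 3, 2, 5, 6, 1
Rank t: 4, 6, 3, 5, 2, 1
d = rank(s) − rank(t): 0, -3, -1, 0, 4, 0; Σd² = 26
ρ = 1 − 6Σd² / [n(n²−1)] = 1 − 6×26 / (6×35) = 1 − 156/210 ≈ 0.257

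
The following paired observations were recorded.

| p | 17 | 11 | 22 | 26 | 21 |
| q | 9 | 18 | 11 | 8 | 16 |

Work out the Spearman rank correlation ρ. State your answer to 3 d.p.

Rank p: 2, 1, 4, 5, 3
Rank q: 2, 5, 3, 1, 4
d = rank(p) − rank(q): 0, -4, 1, 4, -1; Σd² = 34
ρ = 1 − 6Σd² / [n(n²−1)] = 1 − 6×34 / (5×24) = 1 − 204/120 ≈ -0.700

-0.700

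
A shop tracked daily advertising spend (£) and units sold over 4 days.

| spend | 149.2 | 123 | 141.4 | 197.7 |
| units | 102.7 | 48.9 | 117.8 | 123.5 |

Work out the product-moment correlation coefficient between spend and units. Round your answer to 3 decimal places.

0.727

n = 4, Σx = 611.3, Σy = 392.9, Σx² = 96468.89, Σy² = 42067.59, Σxy = 62410.41
nΣxy − ΣxΣy = 249641.64 − 240179.77 = 9461.87
nΣx² − (Σx)² = 385875.56 − 373687.69 = 12187.87; nΣy² − (Σy)² = 168270.36 − 154370.41 = 13899.95
r = 9461.87 / √(12187.87 × 13899.95) = 9461.87 / 13015.7898 ≈ 0.727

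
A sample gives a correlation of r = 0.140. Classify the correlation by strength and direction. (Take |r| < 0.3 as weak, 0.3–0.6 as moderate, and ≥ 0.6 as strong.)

weak positive

r = 0.140 > 0 so the relationship is positive.
|r| = 0.140, which falls in the weak range.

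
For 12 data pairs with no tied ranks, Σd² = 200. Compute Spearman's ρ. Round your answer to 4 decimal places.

ρ = 1 − 6Σd² / [n(n²−1)] = 1 − 6×200 / (12×143)
  = 1 − 1200/1716 = 1 − 0.69930 ≈ 0.3007

0.3007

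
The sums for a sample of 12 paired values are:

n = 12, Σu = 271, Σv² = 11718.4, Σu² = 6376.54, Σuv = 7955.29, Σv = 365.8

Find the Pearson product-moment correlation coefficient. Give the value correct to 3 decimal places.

-0.801

r = (nΣuv − ΣuΣv) / √[(nΣu² − (Σu)²)(nΣv² − (Σv)²)]
Numerator: 12×7955.29 − 271×365.8 = -3668.32
Denominator: √[(76518.48 − 73441)(140620.8 − 133809.64)] = √[3077.48 × 6811.16] = 4578.3413
r = -3668.32 / 4578.3413 ≈ -0.801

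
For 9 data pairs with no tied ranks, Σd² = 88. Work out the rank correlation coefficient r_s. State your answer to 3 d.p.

0.267

ρ = 1 − 6Σd² / [n(n²−1)] = 1 − 6×88 / (9×80)
  = 1 − 528/720 = 1 − 0.7333 ≈ 0.267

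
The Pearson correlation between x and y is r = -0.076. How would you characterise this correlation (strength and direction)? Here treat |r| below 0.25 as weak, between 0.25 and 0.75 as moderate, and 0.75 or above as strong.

weak negative

r = -0.076 < 0 so the relationship is negative.
|r| = 0.076, which falls in the weak range.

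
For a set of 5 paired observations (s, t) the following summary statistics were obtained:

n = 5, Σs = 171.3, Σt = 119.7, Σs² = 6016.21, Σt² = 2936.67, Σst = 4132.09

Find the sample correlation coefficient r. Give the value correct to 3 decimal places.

0.304

r = (nΣst − ΣsΣt) / √[(nΣs² − (Σs)²)(nΣt² − (Σt)²)]
Numerator: 5×4132.09 − 171.3×119.7 = 155.84
Denominator: √[(30081.05 − 29343.69)(14683.35 − 14328.09)] = √[737.36 × 355.26] = 511.8149
r = 155.84 / 511.8149 ≈ 0.304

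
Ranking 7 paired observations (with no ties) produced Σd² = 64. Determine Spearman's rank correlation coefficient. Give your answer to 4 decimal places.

ρ = 1 − 6Σd² / [n(n²−1)] = 1 − 6×64 / (7×48)
  = 1 − 384/336 = 1 − 1.14286 ≈ -0.1429

-0.1429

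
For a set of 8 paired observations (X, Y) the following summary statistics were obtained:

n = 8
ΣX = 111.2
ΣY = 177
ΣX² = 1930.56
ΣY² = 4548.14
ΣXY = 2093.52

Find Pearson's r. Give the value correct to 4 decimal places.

-0.7437

r = (nΣXY − ΣXΣY) / √[(nΣX² − (ΣX)²)(nΣY² − (ΣY)²)]
Numerator: 8×2093.52 − 111.2×177 = -2934.24
Denominator: √[(15444.48 − 12365.44)(36385.12 − 31329)] = √[3079.04 × 5056.12] = 3945.6300
r = -2934.24 / 3945.6300 ≈ -0.7437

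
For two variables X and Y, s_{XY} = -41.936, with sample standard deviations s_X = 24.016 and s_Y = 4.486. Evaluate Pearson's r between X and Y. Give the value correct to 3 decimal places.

-0.389

r = Cov(X,Y) / (s_X · s_Y) = -41.936 / (24.016 × 4.486)
  = -41.936 / 107.7358 ≈ -0.389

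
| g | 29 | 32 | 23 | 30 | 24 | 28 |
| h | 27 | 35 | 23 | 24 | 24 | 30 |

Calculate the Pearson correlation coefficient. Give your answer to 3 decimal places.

n = 6, Σg = 166, Σh = 163, Σg² = 4654, Σh² = 4535, Σgh = 4568
nΣgh − ΣgΣh = 27408 − 27058 = 350
nΣg² − (Σg)² = 27924 − 27556 = 368; nΣh² − (Σh)² = 27210 − 26569 = 641
r = 350 / √(368 × 641) = 350 / 485.6830 ≈ 0.721

0.721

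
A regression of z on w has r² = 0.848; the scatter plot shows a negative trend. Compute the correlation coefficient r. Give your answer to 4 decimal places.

-0.9209

|r| = √0.848 = 0.9209
The association is negative, so r = −0.9209.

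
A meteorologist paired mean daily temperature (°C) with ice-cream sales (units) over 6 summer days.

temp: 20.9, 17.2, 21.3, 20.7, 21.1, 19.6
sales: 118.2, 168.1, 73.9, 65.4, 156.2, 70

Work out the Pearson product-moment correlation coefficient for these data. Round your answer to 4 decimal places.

-0.4655

n = 6, Σx = 120.8, Σy = 651.8, Σx² = 2444.2, Σy² = 81265.66, Σxy = 12957.37
nΣxy − ΣxΣy = 77744.22 − 78737.44 = -993.22
nΣx² − (Σx)² = 14665.2 − 14592.64 = 72.56; nΣy² − (Σy)² = 487593.96 − 424843.24 = 62750.72
r = -993.22 / √(72.56 × 62750.72) = -993.22 / 2133.8210 ≈ -0.4655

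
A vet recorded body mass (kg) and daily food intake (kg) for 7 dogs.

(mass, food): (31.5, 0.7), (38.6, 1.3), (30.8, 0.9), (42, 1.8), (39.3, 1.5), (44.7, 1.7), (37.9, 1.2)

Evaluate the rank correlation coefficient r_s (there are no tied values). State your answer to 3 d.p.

0.929

Rank mass: 2, 4, 1, 6, 5, 7, 3
Rank food: 1, 4, 2, 7, 5, 6, 3
d = rank(mass) − rank(food): 1, 0, -1, -1, 0, 1, 0; Σd² = 4
ρ = 1 − 6Σd² / [n(n²−1)] = 1 − 6×4 / (7×48) = 1 − 24/336 ≈ 0.929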